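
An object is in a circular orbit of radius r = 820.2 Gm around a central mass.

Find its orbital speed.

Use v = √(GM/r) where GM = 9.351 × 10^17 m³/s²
r = 820.2 Gm = 8.202 × 10^11 m
GM = 9.351 × 10^17 m³/s²
GM/r = (9.351 × 10^17) / (8.202 × 10^11) = 1.14009 × 10^6 m²/s²
v = √(GM/r) = 1067.75 m/s ≈ 1.068 km/s

Final answer: 1.068 km/s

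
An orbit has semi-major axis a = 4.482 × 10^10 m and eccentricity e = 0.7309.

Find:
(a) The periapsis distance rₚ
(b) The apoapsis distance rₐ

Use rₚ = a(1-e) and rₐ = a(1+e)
a = 4.482 × 10^10 m
e = 0.7309:  1 − e = 0.2691,  1 + e = 1.7309
(a) rₚ = a(1 − e) = 4.482 × 10^10 m × 0.2691 = 1.20611 × 10^10 m ≈ 1.206 × 10^10 m
(b) rₐ = a(1 + e) = 4.482 × 10^10 m × 1.7309 = 7.75789 × 10^10 m ≈ 7.758 × 10^10 m

Final answer:
(a) rₚ = 1.206 × 10^10 m
(b) rₐ = 7.758 × 10^10 m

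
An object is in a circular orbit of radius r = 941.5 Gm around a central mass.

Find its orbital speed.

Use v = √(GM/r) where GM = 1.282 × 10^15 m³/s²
r = 941.5 Gm = 9.415 × 10^11 m
GM = 1.282 × 10^15 m³/s²
GM/r = (1.282 × 10^15) / (9.415 × 10^11) = 1361.66 m²/s²
v = √(GM/r) = 36.9006 m/s ≈ 36.9 m/s

Final answer: 36.9 m/s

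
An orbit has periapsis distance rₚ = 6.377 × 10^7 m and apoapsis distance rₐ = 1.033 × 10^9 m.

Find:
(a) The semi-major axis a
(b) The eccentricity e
rₚ = 6.377 × 10^7 m
rₐ = 1.033 × 10^9 m
(a) a = (rₚ + rₐ)/2 = 5.48385 × 10^8 m ≈ 5.484 × 10^8 m
(b) e = (rₐ − rₚ)/(rₐ + rₚ) = (9.6923 × 10^8) / (1.09677 × 10^9) = 0.883713

Final answer:
(a) a = 5.484 × 10^8 m
(b) e = 0.8837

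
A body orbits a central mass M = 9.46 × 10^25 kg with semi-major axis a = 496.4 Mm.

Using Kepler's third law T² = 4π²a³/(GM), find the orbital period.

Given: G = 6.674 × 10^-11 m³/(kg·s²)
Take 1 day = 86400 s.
M = 9.46 × 10^25 kg
GM = G × M = 6.674 × 10^-11 × 9.46 × 10^25 = 6.3136 × 10^15 m³/s²
a = 496.4 Mm = 4.964 × 10^8 m
a³ = 1.22319 × 10^26 m³
T = 2π √(a³/GM) = 2π √((1.22319 × 10^26) / (6.3136 × 10^15)) = 2π × 139190 s
T = 874558 s ≈ 10.12 days

Final answer: 10.12 days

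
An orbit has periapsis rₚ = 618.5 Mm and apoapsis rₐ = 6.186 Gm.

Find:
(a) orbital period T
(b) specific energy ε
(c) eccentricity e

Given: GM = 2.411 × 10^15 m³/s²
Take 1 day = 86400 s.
rₚ = 618.5 Mm = 6.185 × 10^8 m
rₐ = 6.186 Gm = 6.186 × 10^9 m
GM = 2.411 × 10^15 m³/s²
a = (rₚ + rₐ)/2 = 3.40225 × 10^9 m
e = (rₐ − rₚ)/(rₐ + rₚ) = (5.5675 × 10^9) / (6.8045 × 10^9) = 0.818209
(a) a³ = 3.93821 × 10^28 m³;  T = 2π √(a³/GM) = 2π × 4.04158 × 10^6 s = 2.5394 × 10^7 s ≈ 293.9 days
(b) 2a = 6.8045 × 10^9 m;  ε = −GM/(2a) = -354324 J/kg ≈ -354.3 kJ/kg
(c) e = 0.818209 ≈ 0.8182

Final answer:
(a) orbital period T = 293.9 days
(b) specific energy ε = -354.3 kJ/kg
(c) eccentricity e = 0.8182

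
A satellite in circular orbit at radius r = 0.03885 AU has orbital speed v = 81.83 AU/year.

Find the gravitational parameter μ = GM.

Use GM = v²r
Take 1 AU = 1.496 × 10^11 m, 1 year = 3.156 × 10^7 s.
r = 0.03885 AU = 5.81196 × 10^9 m
v = 81.83 AU/year = 387889 m/s
v² = 1.50458 × 10^11 m²/s²
GM = v²r = 1.50458 × 10^11 × 5.81196 × 10^9 = 8.74454 × 10^20 m³/s²
GM ≈ 8.745 × 10^20 m³/s²

Final answer: GM = 8.745 × 10^20 m³/s²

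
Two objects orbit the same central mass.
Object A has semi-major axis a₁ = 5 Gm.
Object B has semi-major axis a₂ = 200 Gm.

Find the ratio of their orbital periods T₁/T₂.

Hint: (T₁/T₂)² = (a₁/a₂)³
a₁ = 5 Gm = 5 × 10^9 m
a₂ = 200 Gm = 2 × 10^11 m
a₁/a₂ = 0.025
T₁/T₂ = (a₁/a₂)^(3/2) = (0.025)^1.5 = 0.00395285

Final answer: T₁/T₂ = 0.003953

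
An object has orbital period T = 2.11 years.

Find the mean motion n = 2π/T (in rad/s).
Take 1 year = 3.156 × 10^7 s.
T = 2.11 years = 6.65916 × 10^7 s
n = 2π / (6.65916 × 10^7 s) = 9.4354 × 10^-8 rad/s ≈ 9.435 × 10^-8 rad/s

Final answer: n = 9.435 × 10^-8 rad/s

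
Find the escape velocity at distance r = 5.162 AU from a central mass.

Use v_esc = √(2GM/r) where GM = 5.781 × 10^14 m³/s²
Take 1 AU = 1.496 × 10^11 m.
r = 5.162 AU = 7.72235 × 10^11 m
GM = 5.781 × 10^14 m³/s²
2GM/r = 2 × (5.781 × 10^14) / (7.72235 × 10^11) = 1497.21 m²/s²
v_esc = √(2GM/r) = 38.6938 m/s ≈ 38.69 m/s

Final answer: 38.69 m/s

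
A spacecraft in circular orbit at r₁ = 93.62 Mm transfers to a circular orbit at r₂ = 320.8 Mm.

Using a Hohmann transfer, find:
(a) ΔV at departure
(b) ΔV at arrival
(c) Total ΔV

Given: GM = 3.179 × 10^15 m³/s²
r₁ = 93.62 Mm = 9.362 × 10^7 m
r₂ = 320.8 Mm = 3.208 × 10^8 m
GM = 3.179 × 10^15 m³/s²
Transfer ellipse: a_t = (r₁ + r₂)/2 = 2.0721 × 10^8 m
Circular speed at r₁: v₁ = √(GM/r₁) = 5827.21 m/s
Transfer speed at r₁ (periapsis): v₁ₜ = √(GM(2/r₁ − 1/a_t)) = 7250.58 m/s
(a) ΔV₁ = v₁ₜ − v₁ = 1423.37 m/s ≈ 1.423 km/s
Circular speed at r₂: v₂ = √(GM/r₂) = 3147.95 m/s
Transfer speed at r₂ (apoapsis): v₂ₜ = √(GM(2/r₂ − 1/a_t)) = 2115.96 m/s
(b) ΔV₂ = v₂ − v₂ₜ = 1031.99 m/s ≈ 1.032 km/s
(c) ΔV_total = ΔV₁ + ΔV₂ = 2455.36 m/s ≈ 2.455 km/s

Final answer:
(a) ΔV₁ = 1.423 km/s
(b) ΔV₂ = 1.032 km/s
(c) ΔV_total = 2.455 km/s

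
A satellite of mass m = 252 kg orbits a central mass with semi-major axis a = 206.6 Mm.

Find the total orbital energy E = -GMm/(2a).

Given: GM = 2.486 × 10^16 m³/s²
a = 206.6 Mm = 2.066 × 10^8 m
GM = 2.486 × 10^16 m³/s²
2a = 4.132 × 10^8 m
GMm = 2.486 × 10^16 × 252 = 6.26472 × 10^18 m³·kg/s²
E = −GMm/(2a) = -1.51615 × 10^10 J ≈ -15.16 GJ

Final answer: -15.16 GJ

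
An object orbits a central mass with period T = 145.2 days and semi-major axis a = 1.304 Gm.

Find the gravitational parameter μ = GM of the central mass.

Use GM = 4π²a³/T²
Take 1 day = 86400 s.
T = 145.2 days = 1.25453 × 10^7 s
a = 1.304 Gm = 1.304 × 10^9 m
a³ = 2.21734 × 10^27 m³
T² = 1.57384 × 10^14 s²
GM = 4π² × (2.21734 × 10^27) / (1.57384 × 10^14) = 5.56201 × 10^14 m³/s²
GM ≈ 5.562 × 10^14 m³/s²

Final answer: GM = 5.562 × 10^14 m³/s²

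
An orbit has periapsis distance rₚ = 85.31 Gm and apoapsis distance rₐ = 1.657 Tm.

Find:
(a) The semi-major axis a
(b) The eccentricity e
rₚ = 85.31 Gm = 8.531 × 10^10 m
rₐ = 1.657 Tm = 1.657 × 10^12 m
(a) a = (rₚ + rₐ)/2 = 8.71155 × 10^11 m ≈ 871.2 Gm
(b) e = (rₐ − rₚ)/(rₐ + rₚ) = (1.57169 × 10^12) / (1.74231 × 10^12) = 0.902073

Final answer:
(a) a = 871.2 Gm
(b) e = 0.9021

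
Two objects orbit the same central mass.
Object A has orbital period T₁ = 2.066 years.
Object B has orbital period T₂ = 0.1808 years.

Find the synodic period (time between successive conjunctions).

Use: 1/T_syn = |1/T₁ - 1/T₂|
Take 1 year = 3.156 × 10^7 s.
T₁ = 2.066 years = 6.5203 × 10^7 s
T₂ = 0.1808 years = 5.70605 × 10^6 s
1/T₁ = 1.53367 × 10^-8 s⁻¹
1/T₂ = 1.75253 × 10^-7 s⁻¹
|1/T₁ − 1/T₂| = 1.59916 × 10^-7 s⁻¹
T_syn = 1 / |1/T₁ − 1/T₂| = 6.25329 × 10^6 s ≈ 0.1981 years

Final answer: T_syn = 0.1981 years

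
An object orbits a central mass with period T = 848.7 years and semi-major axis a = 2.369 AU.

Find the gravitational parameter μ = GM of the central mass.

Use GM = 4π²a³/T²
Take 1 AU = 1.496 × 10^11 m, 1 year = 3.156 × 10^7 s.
T = 848.7 years = 2.6785 × 10^10 s
a = 2.369 AU = 3.54402 × 10^11 m
a³ = 4.45133 × 10^34 m³
T² = 7.17435 × 10^20 s²
GM = 4π² × (4.45133 × 10^34) / (7.17435 × 10^20) = 2.44944 × 10^15 m³/s²
GM ≈ 2.449 × 10^15 m³/s²

Final answer: GM = 2.449 × 10^15 m³/s²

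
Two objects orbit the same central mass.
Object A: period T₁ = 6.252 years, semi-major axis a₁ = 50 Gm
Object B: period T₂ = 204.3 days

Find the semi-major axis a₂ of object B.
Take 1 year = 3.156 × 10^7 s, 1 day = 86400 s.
T₁ = 6.252 years = 1.97313 × 10^8 s
T₂ = 204.3 days = 1.76515 × 10^7 s
a₁ = 50 Gm = 5 × 10^10 m
Kepler's third law: (T₂/T₁)² = (a₂/a₁)³  ⇒  a₂ = a₁ (T₂/T₁)^(2/3)
T₂/T₁ = 0.0894594
(T₂/T₁)^(2/3) = 0.200025
a₂ = 5 × 10^10 m × 0.200025 = 1.00012 × 10^10 m ≈ 10 Gm

Final answer: a₂ = 10 Gm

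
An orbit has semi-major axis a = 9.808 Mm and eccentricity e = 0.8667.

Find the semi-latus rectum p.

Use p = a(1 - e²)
a = 9.808 Mm = 9.808 × 10^6 m
e = 0.8667,  e² = 0.751169,  1 − e² = 0.248831
p = a(1 − e²) = 9.808 × 10^6 m × 0.248831 = 2.44054 × 10^6 m ≈ 2.441 Mm

Final answer: p = 2.441 Mm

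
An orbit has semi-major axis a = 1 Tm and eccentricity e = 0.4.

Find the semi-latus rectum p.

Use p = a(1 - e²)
a = 1 Tm = 1 × 10^12 m
e = 0.4,  e² = 0.16,  1 − e² = 0.84
p = a(1 − e²) = 1 × 10^12 m × 0.84 = 8.4 × 10^11 m ≈ 840 Gm

Final answer: p = 840 Gm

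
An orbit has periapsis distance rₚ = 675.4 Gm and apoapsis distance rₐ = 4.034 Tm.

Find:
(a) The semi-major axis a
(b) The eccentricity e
rₚ = 675.4 Gm = 6.754 × 10^11 m
rₐ = 4.034 Tm = 4.034 × 10^12 m
(a) a = (rₚ + rₐ)/2 = 2.3547 × 10^12 m ≈ 2.355 Tm
(b) e = (rₐ − rₚ)/(rₐ + rₚ) = (3.3586 × 10^12) / (4.7094 × 10^12) = 0.713169

Final answer:
(a) a = 2.355 Tm
(b) e = 0.7132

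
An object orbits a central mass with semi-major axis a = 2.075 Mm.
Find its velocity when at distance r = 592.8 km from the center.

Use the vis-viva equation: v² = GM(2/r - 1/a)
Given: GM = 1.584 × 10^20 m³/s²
a = 2.075 Mm = 2.075 × 10^6 m
r = 592.8 km = 592800 m
GM = 1.584 × 10^20 m³/s²
2/r − 1/a = 3.37382 × 10^-6 − 4.81928 × 10^-7 = 2.89189 × 10^-6 m⁻¹
v² = GM (2/r − 1/a) = 4.58076 × 10^14 m²/s²
v = 2.14027 × 10^7 m/s ≈ 2.14 × 10^4 km/s

Final answer: 2.14 × 10^4 km/s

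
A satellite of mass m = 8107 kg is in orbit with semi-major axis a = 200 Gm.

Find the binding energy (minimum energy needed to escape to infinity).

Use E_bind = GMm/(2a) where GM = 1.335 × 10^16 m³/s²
a = 200 Gm = 2 × 10^11 m
GM = 1.335 × 10^16 m³/s²
m = 8107 kg
GMm = 1.335 × 10^16 × 8107 = 1.08228 × 10^20 m³·kg/s²
2a = 4 × 10^11 m
E_bind = GMm/(2a) = 2.70571 × 10^8 J ≈ 270.6 MJ

Final answer: 270.6 MJ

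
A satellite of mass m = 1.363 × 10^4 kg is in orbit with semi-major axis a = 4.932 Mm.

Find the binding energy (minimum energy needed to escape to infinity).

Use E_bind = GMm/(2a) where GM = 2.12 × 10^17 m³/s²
a = 4.932 Mm = 4.932 × 10^6 m
GM = 2.12 × 10^17 m³/s²
m = 1.363 × 10^4 kg
GMm = 2.12 × 10^17 × 13630 = 2.88956 × 10^21 m³·kg/s²
2a = 9.864 × 10^6 m
E_bind = GMm/(2a) = 2.9294 × 10^14 J ≈ 292.9 TJ

Final answer: 292.9 TJ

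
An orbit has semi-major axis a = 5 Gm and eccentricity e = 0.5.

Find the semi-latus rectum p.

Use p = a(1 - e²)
a = 5 Gm = 5 × 10^9 m
e = 0.5,  e² = 0.25,  1 − e² = 0.75
p = a(1 − e²) = 5 × 10^9 m × 0.75 = 3.75 × 10^9 m ≈ 3.75 Gm

Final answer: p = 3.75 Gm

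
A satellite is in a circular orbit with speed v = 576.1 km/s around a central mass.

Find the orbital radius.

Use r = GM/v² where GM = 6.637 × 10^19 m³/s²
v = 576.1 km/s = 576100 m/s
GM = 6.637 × 10^19 m³/s²
v² = 3.31891 × 10^11 m²/s²
r = GM/v² = (6.637 × 10^19) / (3.31891 × 10^11) = 1.99975 × 10^8 m ≈ 200 Mm

Final answer: 200 Mm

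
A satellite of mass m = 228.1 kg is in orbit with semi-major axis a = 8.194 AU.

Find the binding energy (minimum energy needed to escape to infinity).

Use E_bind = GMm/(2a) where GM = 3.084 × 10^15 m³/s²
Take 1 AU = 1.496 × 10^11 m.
a = 8.194 AU = 1.22582 × 10^12 m
GM = 3.084 × 10^15 m³/s²
m = 228.1 kg
GMm = 3.084 × 10^15 × 228.1 = 7.0346 × 10^17 m³·kg/s²
2a = 2.45164 × 10^12 m
E_bind = GMm/(2a) = 286934 J ≈ 286.9 kJ

Final answer: 286.9 kJ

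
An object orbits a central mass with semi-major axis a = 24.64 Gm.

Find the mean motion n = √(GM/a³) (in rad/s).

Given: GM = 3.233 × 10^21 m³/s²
a = 24.64 Gm = 2.464 × 10^10 m
GM = 3.233 × 10^21 m³/s²
a³ = 1.49597 × 10^31 m³
GM/a³ = (3.233 × 10^21) / (1.49597 × 10^31) = 2.16114 × 10^-10 s⁻²
n = √(GM/a³) = 1.47008 × 10^-5 rad/s ≈ 1.47 × 10^-5 rad/s

Final answer: n = 1.47 × 10^-5 rad/s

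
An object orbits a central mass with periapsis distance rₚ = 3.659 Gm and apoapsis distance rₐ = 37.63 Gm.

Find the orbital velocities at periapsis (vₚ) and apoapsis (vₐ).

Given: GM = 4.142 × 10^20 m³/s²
rₚ = 3.659 Gm = 3.659 × 10^9 m
rₐ = 37.63 Gm = 3.763 × 10^10 m
GM = 4.142 × 10^20 m³/s²
a = (rₚ + rₐ)/2 = 2.06445 × 10^10 m
Vis-viva: v² = GM (2/r − 1/a)
vₚ² = 4.142 × 10^20 × (5.46597 × 10^-10 − 4.84391 × 10^-11) = 2.06337 × 10^11 m²/s²
vₚ = 454244 m/s ≈ 454.2 km/s
vₐ² = 4.142 × 10^20 × (5.31491 × 10^-11 − 4.84391 × 10^-11) = 1.9509 × 10^9 m²/s²
vₐ = 44168.9 m/s ≈ 44.17 km/s

Final answer: vₚ = 454.2 km/s, vₐ = 44.17 km/s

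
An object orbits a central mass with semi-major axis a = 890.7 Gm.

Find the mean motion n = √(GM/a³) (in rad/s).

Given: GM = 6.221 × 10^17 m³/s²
a = 890.7 Gm = 8.907 × 10^11 m
GM = 6.221 × 10^17 m³/s²
a³ = 7.06634 × 10^35 m³
GM/a³ = (6.221 × 10^17) / (7.06634 × 10^35) = 8.80371 × 10^-19 s⁻²
n = √(GM/a³) = 9.38281 × 10^-10 rad/s ≈ 9.383 × 10^-10 rad/s

Final answer: n = 9.383 × 10^-10 rad/s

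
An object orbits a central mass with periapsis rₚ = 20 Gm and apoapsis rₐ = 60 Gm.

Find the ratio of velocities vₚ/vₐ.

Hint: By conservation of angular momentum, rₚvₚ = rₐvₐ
rₚ = 20 Gm = 2 × 10^10 m
rₐ = 60 Gm = 6 × 10^10 m
rₚvₚ = rₐvₐ  ⇒  vₚ/vₐ = rₐ/rₚ
vₚ/vₐ = (6 × 10^10) / (2 × 10^10) = 3

Final answer: vₚ/vₐ = 3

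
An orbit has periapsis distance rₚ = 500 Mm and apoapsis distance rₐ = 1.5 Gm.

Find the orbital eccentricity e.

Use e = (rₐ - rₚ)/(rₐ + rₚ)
rₚ = 500 Mm = 5 × 10^8 m
rₐ = 1.5 Gm = 1.5 × 10^9 m
rₐ − rₚ = 1 × 10^9 m
rₐ + rₚ = 2 × 10^9 m
e = (rₐ − rₚ)/(rₐ + rₚ) = 0.5

Final answer: e = 0.5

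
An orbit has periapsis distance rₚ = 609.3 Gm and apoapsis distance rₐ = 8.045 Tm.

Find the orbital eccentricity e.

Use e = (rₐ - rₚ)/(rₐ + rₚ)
rₚ = 609.3 Gm = 6.093 × 10^11 m
rₐ = 8.045 Tm = 8.045 × 10^12 m
rₐ − rₚ = 7.4357 × 10^12 m
rₐ + rₚ = 8.6543 × 10^12 m
e = (rₐ − rₚ)/(rₐ + rₚ) = 0.859191

Final answer: e = 0.8592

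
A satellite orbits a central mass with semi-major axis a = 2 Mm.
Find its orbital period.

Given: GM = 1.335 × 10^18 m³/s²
a = 2 Mm = 2 × 10^6 m
GM = 1.335 × 10^18 m³/s²
a³ = 8 × 10^18 m³
T = 2π √(a³/GM) = 2π √((8 × 10^18) / (1.335 × 10^18)) = 2π × 2.44796 s
T = 15.381 s ≈ 15.38 seconds

Final answer: 15.38 seconds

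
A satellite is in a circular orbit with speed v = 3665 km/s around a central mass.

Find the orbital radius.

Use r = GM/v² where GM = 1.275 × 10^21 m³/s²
v = 3665 km/s = 3.665 × 10^6 m/s
GM = 1.275 × 10^21 m³/s²
v² = 1.34322 × 10^13 m²/s²
r = GM/v² = (1.275 × 10^21) / (1.34322 × 10^13) = 9.4921 × 10^7 m ≈ 9.492 × 10^7 m

Final answer: 9.492 × 10^7 m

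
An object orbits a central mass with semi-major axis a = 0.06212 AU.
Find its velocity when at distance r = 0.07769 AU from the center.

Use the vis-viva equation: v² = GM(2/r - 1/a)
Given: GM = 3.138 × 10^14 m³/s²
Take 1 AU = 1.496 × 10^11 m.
a = 0.06212 AU = 9.29315 × 10^9 m
r = 0.07769 AU = 1.16224 × 10^10 m
GM = 3.138 × 10^14 m³/s²
2/r − 1/a = 1.72081 × 10^-10 − 1.07606 × 10^-10 = 6.4475 × 10^-11 m⁻¹
v² = GM (2/r − 1/a) = 20232.3 m²/s²
v = 142.24 m/s ≈ 142.2 m/s

Final answer: 142.2 m/s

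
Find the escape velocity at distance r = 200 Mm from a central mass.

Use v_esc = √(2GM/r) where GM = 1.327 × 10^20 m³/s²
r = 200 Mm = 2 × 10^8 m
GM = 1.327 × 10^20 m³/s²
2GM/r = 2 × (1.327 × 10^20) / (2 × 10^8) = 1.327 × 10^12 m²/s²
v_esc = √(2GM/r) = 1.15195 × 10^6 m/s ≈ 1152 km/s

Final answer: 1152 km/s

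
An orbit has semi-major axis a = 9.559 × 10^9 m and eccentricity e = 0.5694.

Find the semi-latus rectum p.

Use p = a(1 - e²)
a = 9.559 × 10^9 m
e = 0.5694,  e² = 0.324216,  1 − e² = 0.675784
p = a(1 − e²) = 9.559 × 10^9 m × 0.675784 = 6.45982 × 10^9 m ≈ 6.46 × 10^9 m

Final answer: p = 6.46 × 10^9 m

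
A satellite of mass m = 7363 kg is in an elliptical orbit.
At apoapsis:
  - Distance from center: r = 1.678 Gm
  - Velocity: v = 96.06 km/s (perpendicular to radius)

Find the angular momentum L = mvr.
r = 1.678 Gm = 1.678 × 10^9 m
v = 96.06 km/s = 96060 m/s
vr = 96060 × 1.678 × 10^9 = 1.61189 × 10^14 m²/s
L = m × vr = 7363 × 1.61189 × 10^14 = 1.18683 × 10^18 kg·m²/s ≈ 1.187 × 10^18 kg·m²/s

Final answer: L = 1.187 × 10^18 kg·m²/s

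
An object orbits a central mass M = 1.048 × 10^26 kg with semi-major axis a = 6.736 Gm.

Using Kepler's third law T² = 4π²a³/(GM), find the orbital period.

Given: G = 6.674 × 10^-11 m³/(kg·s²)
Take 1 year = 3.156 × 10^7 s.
M = 1.048 × 10^26 kg
GM = G × M = 6.674 × 10^-11 × 1.048 × 10^26 = 6.99435 × 10^15 m³/s²
a = 6.736 Gm = 6.736 × 10^9 m
a³ = 3.05637 × 10^29 m³
T = 2π √(a³/GM) = 2π √((3.05637 × 10^29) / (6.99435 × 10^15)) = 2π × 6.61042 × 10^6 s
T = 4.15345 × 10^7 s ≈ 1.316 years

Final answer: 1.316 years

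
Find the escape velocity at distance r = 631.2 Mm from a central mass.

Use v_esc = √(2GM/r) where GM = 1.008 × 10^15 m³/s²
r = 631.2 Mm = 6.312 × 10^8 m
GM = 1.008 × 10^15 m³/s²
2GM/r = 2 × (1.008 × 10^15) / (6.312 × 10^8) = 3.19392 × 10^6 m²/s²
v_esc = √(2GM/r) = 1787.15 m/s ≈ 1.787 km/s

Final answer: 1.787 km/s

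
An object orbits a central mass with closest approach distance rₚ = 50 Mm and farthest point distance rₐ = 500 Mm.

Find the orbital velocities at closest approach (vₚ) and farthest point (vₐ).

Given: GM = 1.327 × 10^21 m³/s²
rₚ = 50 Mm = 5 × 10^7 m
rₐ = 500 Mm = 5 × 10^8 m
GM = 1.327 × 10^21 m³/s²
a = (rₚ + rₐ)/2 = 2.75 × 10^8 m
Vis-viva: v² = GM (2/r − 1/a)
vₚ² = 1.327 × 10^21 × (4 × 10^-8 − 3.63636 × 10^-9) = 4.82545 × 10^13 m²/s²
vₚ = 6.94655 × 10^6 m/s ≈ 6947 km/s
vₐ² = 1.327 × 10^21 × (4 × 10^-9 − 3.63636 × 10^-9) = 4.82545 × 10^11 m²/s²
vₐ = 694655 m/s ≈ 694.7 km/s

Final answer: vₚ = 6947 km/s, vₐ = 694.7 km/s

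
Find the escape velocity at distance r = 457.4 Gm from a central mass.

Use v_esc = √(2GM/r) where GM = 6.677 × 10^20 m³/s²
r = 457.4 Gm = 4.574 × 10^11 m
GM = 6.677 × 10^20 m³/s²
2GM/r = 2 × (6.677 × 10^20) / (4.574 × 10^11) = 2.91955 × 10^9 m²/s²
v_esc = √(2GM/r) = 54032.8 m/s ≈ 54.03 km/s

Final answer: 54.03 km/s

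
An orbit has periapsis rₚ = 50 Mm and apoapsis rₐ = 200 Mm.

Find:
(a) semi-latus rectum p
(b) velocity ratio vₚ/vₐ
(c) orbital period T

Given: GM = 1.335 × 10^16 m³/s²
rₚ = 50 Mm = 5 × 10^7 m
rₐ = 200 Mm = 2 × 10^8 m
GM = 1.335 × 10^16 m³/s²
a = (rₚ + rₐ)/2 = 1.25 × 10^8 m
e = (rₐ − rₚ)/(rₐ + rₚ) = (1.5 × 10^8) / (2.5 × 10^8) = 0.6
(a) 1 − e² = 0.64;  p = a(1 − e²) = 1.25 × 10^8 × 0.64 = 8 × 10^7 m ≈ 80 Mm
(b) vₚ/vₐ = rₐ/rₚ (angular momentum) = (2 × 10^8) / (5 × 10^7) = 4 ≈ 4
(c) a³ = 1.95313 × 10^24 m³;  T = 2π √(a³/GM) = 2π × 12095.5 s = 75998.4 s ≈ 21.11 hours

Final answer:
(a) semi-latus rectum p = 80 Mm
(b) velocity ratio vₚ/vₐ = 4
(c) orbital period T = 21.11 hours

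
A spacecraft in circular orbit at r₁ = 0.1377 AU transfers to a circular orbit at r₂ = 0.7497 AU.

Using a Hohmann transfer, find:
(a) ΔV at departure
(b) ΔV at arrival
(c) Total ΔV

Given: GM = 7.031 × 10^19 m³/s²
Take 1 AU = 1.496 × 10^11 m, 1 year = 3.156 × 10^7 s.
r₁ = 0.1377 AU = 2.05999 × 10^10 m
r₂ = 0.7497 AU = 1.12155 × 10^11 m
GM = 7.031 × 10^19 m³/s²
Transfer ellipse: a_t = (r₁ + r₂)/2 = 6.63775 × 10^10 m
Circular speed at r₁: v₁ = √(GM/r₁) = 58421.9 m/s
Transfer speed at r₁ (periapsis): v₁ₜ = √(GM(2/r₁ − 1/a_t)) = 75940.7 m/s
(a) ΔV₁ = v₁ₜ − v₁ = 17518.8 m/s ≈ 3.696 AU/year
Circular speed at r₂: v₂ = √(GM/r₂) = 25038 m/s
Transfer speed at r₂ (apoapsis): v₂ₜ = √(GM(2/r₂ − 1/a_t)) = 13948.3 m/s
(b) ΔV₂ = v₂ − v₂ₜ = 11089.7 m/s ≈ 2.34 AU/year
(c) ΔV_total = ΔV₁ + ΔV₂ = 28608.5 m/s ≈ 6.035 AU/year

Final answer:
(a) ΔV₁ = 3.696 AU/year
(b) ΔV₂ = 2.34 AU/year
(c) ΔV_total = 6.035 AU/year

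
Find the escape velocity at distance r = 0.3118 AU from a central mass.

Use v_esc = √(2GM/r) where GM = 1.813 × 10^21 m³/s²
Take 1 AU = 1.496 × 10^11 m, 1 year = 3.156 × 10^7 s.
r = 0.3118 AU = 4.66453 × 10^10 m
GM = 1.813 × 10^21 m³/s²
2GM/r = 2 × (1.813 × 10^21) / (4.66453 × 10^10) = 7.77356 × 10^10 m²/s²
v_esc = √(2GM/r) = 278811 m/s ≈ 58.82 AU/year

Final answer: 58.82 AU/year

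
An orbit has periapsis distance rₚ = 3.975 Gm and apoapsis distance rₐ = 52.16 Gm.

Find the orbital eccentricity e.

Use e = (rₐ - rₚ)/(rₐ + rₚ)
rₚ = 3.975 Gm = 3.975 × 10^9 m
rₐ = 52.16 Gm = 5.216 × 10^10 m
rₐ − rₚ = 4.8185 × 10^10 m
rₐ + rₚ = 5.6135 × 10^10 m
e = (rₐ − rₚ)/(rₐ + rₚ) = 0.858377

Final answer: e = 0.8584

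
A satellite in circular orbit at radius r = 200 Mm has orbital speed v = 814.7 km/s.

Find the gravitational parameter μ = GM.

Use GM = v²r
r = 200 Mm = 2 × 10^8 m
v = 814.7 km/s = 814700 m/s
v² = 6.63736 × 10^11 m²/s²
GM = v²r = 6.63736 × 10^11 × 2 × 10^8 = 1.32747 × 10^20 m³/s²
GM ≈ 1.327 × 10^20 m³/s²

Final answer: GM = 1.327 × 10^20 m³/s²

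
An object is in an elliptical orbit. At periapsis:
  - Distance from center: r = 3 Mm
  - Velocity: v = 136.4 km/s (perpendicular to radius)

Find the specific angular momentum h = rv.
r = 3 Mm = 3 × 10^6 m
v = 136.4 km/s = 136400 m/s
h = rv = 3 × 10^6 × 136400 = 4.092 × 10^11 m²/s ≈ 4.092 × 10^11 m²/s

Final answer: h = 4.092 × 10^11 m²/s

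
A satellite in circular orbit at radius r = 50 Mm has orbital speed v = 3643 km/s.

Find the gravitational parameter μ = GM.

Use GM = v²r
r = 50 Mm = 5 × 10^7 m
v = 3643 km/s = 3.643 × 10^6 m/s
v² = 1.32714 × 10^13 m²/s²
GM = v²r = 1.32714 × 10^13 × 5 × 10^7 = 6.63572 × 10^20 m³/s²
GM ≈ 6.636 × 10^20 m³/s²

Final answer: GM = 6.636 × 10^20 m³/s²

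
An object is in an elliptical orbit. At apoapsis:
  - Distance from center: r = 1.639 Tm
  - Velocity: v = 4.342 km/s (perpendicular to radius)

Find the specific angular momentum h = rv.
r = 1.639 Tm = 1.639 × 10^12 m
v = 4.342 km/s = 4342 m/s
h = rv = 1.639 × 10^12 × 4342 = 7.11654 × 10^15 m²/s ≈ 7.117 × 10^15 m²/s

Final answer: h = 7.117 × 10^15 m²/s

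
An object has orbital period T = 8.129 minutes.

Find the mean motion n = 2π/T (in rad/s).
T = 8.129 minutes = 487.74 s
n = 2π / 487.74 s = 0.0128822 rad/s ≈ 0.01288 rad/s

Final answer: n = 0.01288 rad/s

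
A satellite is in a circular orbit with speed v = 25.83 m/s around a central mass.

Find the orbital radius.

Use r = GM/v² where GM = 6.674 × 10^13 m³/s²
v = 25.83 m/s
GM = 6.674 × 10^13 m³/s²
v² = 667.189 m²/s²
r = GM/v² = (6.674 × 10^13) / 667.189 = 1.00032 × 10^11 m ≈ 100 Gm

Final answer: 100 Gm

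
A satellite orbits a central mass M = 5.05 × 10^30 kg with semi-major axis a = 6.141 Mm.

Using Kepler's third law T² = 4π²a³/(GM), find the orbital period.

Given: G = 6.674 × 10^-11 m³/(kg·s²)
M = 5.05 × 10^30 kg
GM = G × M = 6.674 × 10^-11 × 5.05 × 10^30 = 3.37037 × 10^20 m³/s²
a = 6.141 Mm = 6.141 × 10^6 m
a³ = 2.31589 × 10^20 m³
T = 2π √(a³/GM) = 2π √((2.31589 × 10^20) / (3.37037 × 10^20)) = 2π × 0.828934 s
T = 5.20834 s ≈ 5.208 seconds

Final answer: 5.208 seconds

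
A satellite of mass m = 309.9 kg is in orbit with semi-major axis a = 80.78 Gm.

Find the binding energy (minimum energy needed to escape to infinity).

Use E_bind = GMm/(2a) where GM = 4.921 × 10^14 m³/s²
a = 80.78 Gm = 8.078 × 10^10 m
GM = 4.921 × 10^14 m³/s²
m = 309.9 kg
GMm = 4.921 × 10^14 × 309.9 = 1.52502 × 10^17 m³·kg/s²
2a = 1.6156 × 10^11 m
E_bind = GMm/(2a) = 943933 J ≈ 943.9 kJ

Final answer: 943.9 kJ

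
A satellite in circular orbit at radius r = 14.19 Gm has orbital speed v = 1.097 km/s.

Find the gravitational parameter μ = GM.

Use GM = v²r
r = 14.19 Gm = 1.419 × 10^10 m
v = 1.097 km/s = 1097 m/s
v² = 1.20341 × 10^6 m²/s²
GM = v²r = 1.20341 × 10^6 × 1.419 × 10^10 = 1.70764 × 10^16 m³/s²
GM ≈ 1.708 × 10^16 m³/s²

Final answer: GM = 1.708 × 10^16 m³/s²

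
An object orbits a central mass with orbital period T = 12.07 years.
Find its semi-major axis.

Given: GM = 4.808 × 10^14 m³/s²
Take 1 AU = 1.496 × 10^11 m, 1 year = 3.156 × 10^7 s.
T = 12.07 years = 3.80929 × 10^8 s
GM = 4.808 × 10^14 m³/s²
Kepler's third law: a³ = GM T² / (4π²)
T² = 1.45107 × 10^17 s²
a³ = (4.808 × 10^14) × (1.45107 × 10^17) / (4π²) = 1.76723 × 10^30 m³
a = (a³)^(1/3) = 1.20901 × 10^10 m ≈ 0.08082 AU

Final answer: 0.08082 AU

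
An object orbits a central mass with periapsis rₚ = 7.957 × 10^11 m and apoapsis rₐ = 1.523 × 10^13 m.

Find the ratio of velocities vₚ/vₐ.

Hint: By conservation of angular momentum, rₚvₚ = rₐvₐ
rₚ = 7.957 × 10^11 m
rₐ = 1.523 × 10^13 m
rₚvₚ = rₐvₐ  ⇒  vₚ/vₐ = rₐ/rₚ
vₚ/vₐ = (1.523 × 10^13) / (7.957 × 10^11) = 19.1404

Final answer: vₚ/vₐ = 19.14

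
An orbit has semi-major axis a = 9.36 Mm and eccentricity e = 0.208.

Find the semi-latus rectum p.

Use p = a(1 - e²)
a = 9.36 Mm = 9.36 × 10^6 m
e = 0.208,  e² = 0.043264,  1 − e² = 0.956736
p = a(1 − e²) = 9.36 × 10^6 m × 0.956736 = 8.95505 × 10^6 m ≈ 8.955 Mm

Final answer: p = 8.955 Mm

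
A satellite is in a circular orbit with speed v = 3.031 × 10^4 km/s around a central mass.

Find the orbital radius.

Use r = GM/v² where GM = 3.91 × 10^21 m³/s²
v = 3.031 × 10^4 km/s = 3.031 × 10^7 m/s
GM = 3.91 × 10^21 m³/s²
v² = 9.18696 × 10^14 m²/s²
r = GM/v² = (3.91 × 10^21) / (9.18696 × 10^14) = 4.25603 × 10^6 m ≈ 4.256 × 10^6 m

Final answer: 4.256 × 10^6 m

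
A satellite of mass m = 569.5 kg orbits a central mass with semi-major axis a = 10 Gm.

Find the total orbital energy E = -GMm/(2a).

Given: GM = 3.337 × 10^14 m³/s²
a = 10 Gm = 1 × 10^10 m
GM = 3.337 × 10^14 m³/s²
2a = 2 × 10^10 m
GMm = 3.337 × 10^14 × 569.5 = 1.90042 × 10^17 m³·kg/s²
E = −GMm/(2a) = -9.50211 × 10^6 J ≈ -9.502 MJ

Final answer: -9.502 MJ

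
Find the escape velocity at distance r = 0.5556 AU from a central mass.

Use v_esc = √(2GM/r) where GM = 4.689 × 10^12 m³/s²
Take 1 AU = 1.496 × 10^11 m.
r = 0.5556 AU = 8.31178 × 10^10 m
GM = 4.689 × 10^12 m³/s²
2GM/r = 2 × (4.689 × 10^12) / (8.31178 × 10^10) = 112.828 m²/s²
v_esc = √(2GM/r) = 10.622 m/s ≈ 10.62 m/s

Final answer: 10.62 m/s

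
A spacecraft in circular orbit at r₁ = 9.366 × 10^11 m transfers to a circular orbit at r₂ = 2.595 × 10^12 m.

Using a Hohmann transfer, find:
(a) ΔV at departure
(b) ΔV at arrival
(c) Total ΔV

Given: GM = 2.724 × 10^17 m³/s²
r₁ = 9.366 × 10^11 m
r₂ = 2.595 × 10^12 m
GM = 2.724 × 10^17 m³/s²
Transfer ellipse: a_t = (r₁ + r₂)/2 = 1.7658 × 10^12 m
Circular speed at r₁: v₁ = √(GM/r₁) = 539.295 m/s
Transfer speed at r₁ (periapsis): v₁ₜ = √(GM(2/r₁ − 1/a_t)) = 653.769 m/s
(a) ΔV₁ = v₁ₜ − v₁ = 114.474 m/s ≈ 114.5 m/s
Circular speed at r₂: v₂ = √(GM/r₂) = 323.992 m/s
Transfer speed at r₂ (apoapsis): v₂ₜ = √(GM(2/r₂ − 1/a_t)) = 235.962 m/s
(b) ΔV₂ = v₂ − v₂ₜ = 88.0309 m/s ≈ 88.03 m/s
(c) ΔV_total = ΔV₁ + ΔV₂ = 202.505 m/s ≈ 202.5 m/s

Final answer:
(a) ΔV₁ = 114.5 m/s
(b) ΔV₂ = 88.03 m/s
(c) ΔV_total = 202.5 m/s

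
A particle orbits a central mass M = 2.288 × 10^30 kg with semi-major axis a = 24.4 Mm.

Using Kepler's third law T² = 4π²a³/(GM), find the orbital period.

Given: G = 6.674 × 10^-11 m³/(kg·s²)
M = 2.288 × 10^30 kg
GM = G × M = 6.674 × 10^-11 × 2.288 × 10^30 = 1.52701 × 10^20 m³/s²
a = 24.4 Mm = 2.44 × 10^7 m
a³ = 1.45268 × 10^22 m³
T = 2π √(a³/GM) = 2π √((1.45268 × 10^22) / (1.52701 × 10^20)) = 2π × 9.75357 s
T = 61.2835 s ≈ 1.021 minutes

Final answer: 1.021 minutes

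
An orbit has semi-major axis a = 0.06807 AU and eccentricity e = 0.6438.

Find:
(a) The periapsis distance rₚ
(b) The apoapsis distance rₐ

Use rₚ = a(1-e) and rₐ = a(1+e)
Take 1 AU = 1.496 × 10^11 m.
a = 0.06807 AU = 1.01833 × 10^10 m
e = 0.6438:  1 − e = 0.3562,  1 + e = 1.6438
(a) rₚ = a(1 − e) = 1.01833 × 10^10 m × 0.3562 = 3.62728 × 10^9 m ≈ 0.02425 AU
(b) rₐ = a(1 + e) = 1.01833 × 10^10 m × 1.6438 = 1.67393 × 10^10 m ≈ 0.1119 AU

Final answer:
(a) rₚ = 0.02425 AU
(b) rₐ = 0.1119 AU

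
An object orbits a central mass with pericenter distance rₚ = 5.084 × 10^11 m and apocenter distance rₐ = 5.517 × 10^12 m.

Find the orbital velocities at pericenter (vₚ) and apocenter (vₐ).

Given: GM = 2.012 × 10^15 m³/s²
rₚ = 5.084 × 10^11 m
rₐ = 5.517 × 10^12 m
GM = 2.012 × 10^15 m³/s²
a = (rₚ + rₐ)/2 = 3.0127 × 10^12 m
Vis-viva: v² = GM (2/r − 1/a)
vₚ² = 2.012 × 10^15 × (3.93391 × 10^-12 − 3.31928 × 10^-13) = 7247.19 m²/s²
vₚ = 85.1304 m/s ≈ 85.13 m/s
vₐ² = 2.012 × 10^15 × (3.62516 × 10^-13 − 3.31928 × 10^-13) = 61.5424 m²/s²
vₐ = 7.8449 m/s ≈ 7.845 m/s

Final answer: vₚ = 85.13 m/s, vₐ = 7.845 m/s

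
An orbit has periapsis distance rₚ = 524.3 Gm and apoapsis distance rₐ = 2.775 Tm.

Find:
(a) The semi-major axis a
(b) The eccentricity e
rₚ = 524.3 Gm = 5.243 × 10^11 m
rₐ = 2.775 Tm = 2.775 × 10^12 m
(a) a = (rₚ + rₐ)/2 = 1.64965 × 10^12 m ≈ 1.65 Tm
(b) e = (rₐ − rₚ)/(rₐ + rₚ) = (2.2507 × 10^12) / (3.2993 × 10^12) = 0.682175

Final answer:
(a) a = 1.65 Tm
(b) e = 0.6822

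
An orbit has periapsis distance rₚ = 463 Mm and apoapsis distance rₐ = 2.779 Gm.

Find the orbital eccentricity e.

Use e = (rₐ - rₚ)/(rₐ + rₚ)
rₚ = 463 Mm = 4.63 × 10^8 m
rₐ = 2.779 Gm = 2.779 × 10^9 m
rₐ − rₚ = 2.316 × 10^9 m
rₐ + rₚ = 3.242 × 10^9 m
e = (rₐ − rₚ)/(rₐ + rₚ) = 0.714374

Final answer: e = 0.7144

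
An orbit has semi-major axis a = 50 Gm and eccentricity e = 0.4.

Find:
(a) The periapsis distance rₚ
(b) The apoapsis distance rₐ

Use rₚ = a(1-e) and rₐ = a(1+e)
a = 50 Gm = 5 × 10^10 m
e = 0.4:  1 − e = 0.6,  1 + e = 1.4
(a) rₚ = a(1 − e) = 5 × 10^10 m × 0.6 = 3 × 10^10 m ≈ 30 Gm
(b) rₐ = a(1 + e) = 5 × 10^10 m × 1.4 = 7 × 10^10 m ≈ 70 Gm

Final answer:
(a) rₚ = 30 Gm
(b) rₐ = 70 Gm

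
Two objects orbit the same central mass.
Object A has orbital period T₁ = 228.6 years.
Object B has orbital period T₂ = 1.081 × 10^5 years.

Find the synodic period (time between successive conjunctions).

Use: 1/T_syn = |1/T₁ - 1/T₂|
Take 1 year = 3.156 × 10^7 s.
T₁ = 228.6 years = 7.21462 × 10^9 s
T₂ = 1.081 × 10^5 years = 3.41164 × 10^12 s
1/T₁ = 1.38608 × 10^-10 s⁻¹
1/T₂ = 2.93115 × 10^-13 s⁻¹
|1/T₁ − 1/T₂| = 1.38314 × 10^-10 s⁻¹
T_syn = 1 / |1/T₁ − 1/T₂| = 7.22991 × 10^9 s ≈ 229.1 years

Final answer: T_syn = 229.1 years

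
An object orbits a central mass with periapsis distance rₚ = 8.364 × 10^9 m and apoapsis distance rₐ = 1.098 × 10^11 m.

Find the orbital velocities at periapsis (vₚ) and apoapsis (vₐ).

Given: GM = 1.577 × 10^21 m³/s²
rₚ = 8.364 × 10^9 m
rₐ = 1.098 × 10^11 m
GM = 1.577 × 10^21 m³/s²
a = (rₚ + rₐ)/2 = 5.9082 × 10^10 m
Vis-viva: v² = GM (2/r − 1/a)
vₚ² = 1.577 × 10^21 × (2.3912 × 10^-10 − 1.69256 × 10^-11) = 3.50401 × 10^11 m²/s²
vₚ = 591946 m/s ≈ 591.9 km/s
vₐ² = 1.577 × 10^21 × (1.82149 × 10^-11 − 1.69256 × 10^-11) = 2.03324 × 10^9 m²/s²
vₐ = 45091.4 m/s ≈ 45.09 km/s

Final answer: vₚ = 591.9 km/s, vₐ = 45.09 km/s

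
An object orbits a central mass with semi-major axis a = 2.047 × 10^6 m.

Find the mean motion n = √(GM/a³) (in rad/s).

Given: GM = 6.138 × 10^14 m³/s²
a = 2.047 × 10^6 m
GM = 6.138 × 10^14 m³/s²
a³ = 8.57736 × 10^18 m³
GM/a³ = (6.138 × 10^14) / (8.57736 × 10^18) = 7.15605 × 10^-5 s⁻²
n = √(GM/a³) = 0.00845934 rad/s ≈ 0.008459 rad/s

Final answer: n = 0.008459 rad/s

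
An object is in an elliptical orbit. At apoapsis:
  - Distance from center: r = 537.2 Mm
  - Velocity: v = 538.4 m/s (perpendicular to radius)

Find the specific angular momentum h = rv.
r = 537.2 Mm = 5.372 × 10^8 m
v = 538.4 m/s
h = rv = 5.372 × 10^8 × 538.4 = 2.89228 × 10^11 m²/s ≈ 2.892 × 10^11 m²/s

Final answer: h = 2.892 × 10^11 m²/s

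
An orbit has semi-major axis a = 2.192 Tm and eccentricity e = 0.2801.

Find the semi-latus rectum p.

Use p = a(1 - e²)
a = 2.192 Tm = 2.192 × 10^12 m
e = 0.2801,  e² = 0.078456,  1 − e² = 0.921544
p = a(1 − e²) = 2.192 × 10^12 m × 0.921544 = 2.02002 × 10^12 m ≈ 2.02 Tm

Final answer: p = 2.02 Tm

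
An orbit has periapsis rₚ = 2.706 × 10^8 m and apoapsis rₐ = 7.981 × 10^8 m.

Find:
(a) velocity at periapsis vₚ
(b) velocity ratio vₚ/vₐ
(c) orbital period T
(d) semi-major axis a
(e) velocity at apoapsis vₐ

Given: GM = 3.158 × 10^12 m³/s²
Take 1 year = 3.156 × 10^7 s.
rₚ = 2.706 × 10^8 m
rₐ = 7.981 × 10^8 m
GM = 3.158 × 10^12 m³/s²
a = (rₚ + rₐ)/2 = 5.3435 × 10^8 m
e = (rₐ − rₚ)/(rₐ + rₚ) = (5.275 × 10^8) / (1.0687 × 10^9) = 0.49359
(a) vₚ² = GM (2/rₚ − 1/a) = 3.158 × 10^12 × (7.39098 × 10^-9 − 1.87143 × 10^-9) = 17430.7 m²/s²;  vₚ = 132.026 m/s ≈ 132 m/s
(b) vₚ/vₐ = rₐ/rₚ (angular momentum) = (7.981 × 10^8) / (2.706 × 10^8) = 2.94937 ≈ 2.949
(c) a³ = 1.52573 × 10^26 m³;  T = 2π √(a³/GM) = 2π × 6.95077 × 10^6 s = 4.36729 × 10^7 s ≈ 1.384 years
(d) a = 5.3435 × 10^8 m ≈ 5.343 × 10^8 m
(e) vₐ² = GM (2/rₐ − 1/a) = 3.158 × 10^12 × (2.50595 × 10^-9 − 1.87143 × 10^-9) = 2003.81 m²/s²;  vₐ = 44.7639 m/s ≈ 44.76 m/s

Final answer:
(a) velocity at periapsis vₚ = 132 m/s
(b) velocity ratio vₚ/vₐ = 2.949
(c) orbital period T = 1.384 years
(d) semi-major axis a = 5.343 × 10^8 m
(e) velocity at apoapsis vₐ = 44.76 m/s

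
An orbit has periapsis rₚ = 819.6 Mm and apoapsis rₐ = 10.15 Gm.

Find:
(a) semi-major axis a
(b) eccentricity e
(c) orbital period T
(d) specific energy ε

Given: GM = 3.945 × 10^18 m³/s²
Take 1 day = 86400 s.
rₚ = 819.6 Mm = 8.196 × 10^8 m
rₐ = 10.15 Gm = 1.015 × 10^10 m
GM = 3.945 × 10^18 m³/s²
a = (rₚ + rₐ)/2 = 5.4848 × 10^9 m
e = (rₐ − rₚ)/(rₐ + rₚ) = (9.3304 × 10^9) / (1.09696 × 10^10) = 0.850569
(a) a = 5.4848 × 10^9 m ≈ 5.485 Gm
(b) e = 0.850569 ≈ 0.8506
(c) a³ = 1.64999 × 10^29 m³;  T = 2π √(a³/GM) = 2π × 204511 s = 1.28498 × 10^6 s ≈ 14.87 days
(d) 2a = 1.09696 × 10^10 m;  ε = −GM/(2a) = -3.5963 × 10^8 J/kg ≈ -359.6 MJ/kg

Final answer:
(a) semi-major axis a = 5.485 Gm
(b) eccentricity e = 0.8506
(c) orbital period T = 14.87 days
(d) specific energy ε = -359.6 MJ/kg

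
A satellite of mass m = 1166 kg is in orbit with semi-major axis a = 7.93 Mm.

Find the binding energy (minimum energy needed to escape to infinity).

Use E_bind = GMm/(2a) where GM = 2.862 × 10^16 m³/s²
a = 7.93 Mm = 7.93 × 10^6 m
GM = 2.862 × 10^16 m³/s²
m = 1166 kg
GMm = 2.862 × 10^16 × 1166 = 3.33709 × 10^19 m³·kg/s²
2a = 1.586 × 10^7 m
E_bind = GMm/(2a) = 2.10409 × 10^12 J ≈ 2.104 TJ

Final answer: 2.104 TJ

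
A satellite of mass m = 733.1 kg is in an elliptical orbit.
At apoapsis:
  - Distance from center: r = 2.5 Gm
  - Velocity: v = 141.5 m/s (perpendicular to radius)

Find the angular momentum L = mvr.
r = 2.5 Gm = 2.5 × 10^9 m
v = 141.5 m/s
vr = 141.5 × 2.5 × 10^9 = 3.5375 × 10^11 m²/s
L = m × vr = 733.1 × 3.5375 × 10^11 = 2.59334 × 10^14 kg·m²/s ≈ 2.593 × 10^14 kg·m²/s

Final answer: L = 2.593 × 10^14 kg·m²/s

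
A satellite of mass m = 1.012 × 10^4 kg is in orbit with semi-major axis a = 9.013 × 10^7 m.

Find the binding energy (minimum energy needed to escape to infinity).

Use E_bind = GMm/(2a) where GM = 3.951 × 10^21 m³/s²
a = 9.013 × 10^7 m
GM = 3.951 × 10^21 m³/s²
m = 1.012 × 10^4 kg
GMm = 3.951 × 10^21 × 10120 = 3.99841 × 10^25 m³·kg/s²
2a = 1.8026 × 10^8 m
E_bind = GMm/(2a) = 2.21814 × 10^17 J ≈ 221.8 PJ

Final answer: 221.8 PJ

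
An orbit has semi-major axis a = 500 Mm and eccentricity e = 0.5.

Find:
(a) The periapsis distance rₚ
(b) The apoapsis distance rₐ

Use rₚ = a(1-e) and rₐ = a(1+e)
a = 500 Mm = 5 × 10^8 m
e = 0.5:  1 − e = 0.5,  1 + e = 1.5
(a) rₚ = a(1 − e) = 5 × 10^8 m × 0.5 = 2.5 × 10^8 m ≈ 250 Mm
(b) rₐ = a(1 + e) = 5 × 10^8 m × 1.5 = 7.5 × 10^8 m ≈ 750 Mm

Final answer:
(a) rₚ = 250 Mm
(b) rₐ = 750 Mm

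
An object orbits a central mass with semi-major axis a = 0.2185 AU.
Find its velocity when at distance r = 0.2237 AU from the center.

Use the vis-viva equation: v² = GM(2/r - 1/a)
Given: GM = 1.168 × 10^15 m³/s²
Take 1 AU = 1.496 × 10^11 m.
a = 0.2185 AU = 3.26876 × 10^10 m
r = 0.2237 AU = 3.34655 × 10^10 m
GM = 1.168 × 10^15 m³/s²
2/r − 1/a = 5.9763 × 10^-11 − 3.05926 × 10^-11 = 2.91704 × 10^-11 m⁻¹
v² = GM (2/r − 1/a) = 34071 m²/s²
v = 184.583 m/s ≈ 184.6 m/s

Final answer: 184.6 m/s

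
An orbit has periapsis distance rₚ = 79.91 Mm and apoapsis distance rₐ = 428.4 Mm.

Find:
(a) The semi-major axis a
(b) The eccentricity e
rₚ = 79.91 Mm = 7.991 × 10^7 m
rₐ = 428.4 Mm = 4.284 × 10^8 m
(a) a = (rₚ + rₐ)/2 = 2.54155 × 10^8 m ≈ 254.2 Mm
(b) e = (rₐ − rₚ)/(rₐ + rₚ) = (3.4849 × 10^8) / (5.0831 × 10^8) = 0.685586

Final answer:
(a) a = 254.2 Mm
(b) e = 0.6856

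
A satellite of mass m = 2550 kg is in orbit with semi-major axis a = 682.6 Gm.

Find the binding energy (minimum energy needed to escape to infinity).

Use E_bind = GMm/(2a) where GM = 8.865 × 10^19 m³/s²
a = 682.6 Gm = 6.826 × 10^11 m
GM = 8.865 × 10^19 m³/s²
m = 2550 kg
GMm = 8.865 × 10^19 × 2550 = 2.26057 × 10^23 m³·kg/s²
2a = 1.3652 × 10^12 m
E_bind = GMm/(2a) = 1.65586 × 10^11 J ≈ 165.6 GJ

Final answer: 165.6 GJ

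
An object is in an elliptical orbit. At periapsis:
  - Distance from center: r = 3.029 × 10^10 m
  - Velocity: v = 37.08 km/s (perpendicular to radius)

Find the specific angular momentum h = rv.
r = 3.029 × 10^10 m
v = 37.08 km/s = 37080 m/s
h = rv = 3.029 × 10^10 × 37080 = 1.12315 × 10^15 m²/s ≈ 1.123 × 10^15 m²/s

Final answer: h = 1.123 × 10^15 m²/s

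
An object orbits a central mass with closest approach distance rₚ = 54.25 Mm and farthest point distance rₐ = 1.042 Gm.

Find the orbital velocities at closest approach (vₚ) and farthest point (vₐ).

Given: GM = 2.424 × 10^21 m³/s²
rₚ = 54.25 Mm = 5.425 × 10^7 m
rₐ = 1.042 Gm = 1.042 × 10^9 m
GM = 2.424 × 10^21 m³/s²
a = (rₚ + rₐ)/2 = 5.48125 × 10^8 m
Vis-viva: v² = GM (2/r − 1/a)
vₚ² = 2.424 × 10^21 × (3.68664 × 10^-8 − 1.8244 × 10^-9) = 8.49417 × 10^13 m²/s²
vₚ = 9.21638 × 10^6 m/s ≈ 9216 km/s
vₐ² = 2.424 × 10^21 × (1.91939 × 10^-9 − 1.8244 × 10^-9) = 2.30242 × 10^11 m²/s²
vₐ = 479836 m/s ≈ 479.8 km/s

Final answer: vₚ = 9216 km/s, vₐ = 479.8 km/s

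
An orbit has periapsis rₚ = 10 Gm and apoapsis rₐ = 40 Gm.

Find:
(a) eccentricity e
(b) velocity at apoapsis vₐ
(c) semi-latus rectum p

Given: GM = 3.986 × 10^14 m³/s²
rₚ = 10 Gm = 1 × 10^10 m
rₐ = 40 Gm = 4 × 10^10 m
GM = 3.986 × 10^14 m³/s²
a = (rₚ + rₐ)/2 = 2.5 × 10^10 m
e = (rₐ − rₚ)/(rₐ + rₚ) = (3 × 10^10) / (5 × 10^10) = 0.6
(a) e = 0.6 ≈ 0.6
(b) vₐ² = GM (2/rₐ − 1/a) = 3.986 × 10^14 × (5 × 10^-11 − 4 × 10^-11) = 3986 m²/s²;  vₐ = 63.1348 m/s ≈ 63.13 m/s
(c) 1 − e² = 0.64;  p = a(1 − e²) = 2.5 × 10^10 × 0.64 = 1.6 × 10^10 m ≈ 16 Gm

Final answer:
(a) eccentricity e = 0.6
(b) velocity at apoapsis vₐ = 63.13 m/s
(c) semi-latus rectum p = 16 Gm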